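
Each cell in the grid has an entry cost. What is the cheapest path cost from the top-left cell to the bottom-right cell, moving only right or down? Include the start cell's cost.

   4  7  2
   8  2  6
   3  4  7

Cheapest: (0,0) → (0,1) → (1,1) → (2,1) → (2,2)
  4 + 7 + 2 + 4 + 7 = 24
(Top row then right column would cost 26.)

24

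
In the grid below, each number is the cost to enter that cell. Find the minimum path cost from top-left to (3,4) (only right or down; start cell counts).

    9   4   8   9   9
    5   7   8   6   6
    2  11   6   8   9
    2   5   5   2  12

42

One optimal route is [0,0] [1,0] [2,0] [3,0] [3,1] [3,2] [3,3] [3,4].
Its cost is 9 + 5 + 2 + 2 + 5 + 5 + 2 + 12 = 42.
For comparison, the top-then-right route costs 66.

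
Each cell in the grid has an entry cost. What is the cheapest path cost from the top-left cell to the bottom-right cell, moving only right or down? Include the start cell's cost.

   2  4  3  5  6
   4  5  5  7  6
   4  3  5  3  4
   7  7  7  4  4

Take [0,0] [1,0] [2,0] [2,1] [2,2] [2,3] [2,4] [3,4] for a total of 2 + 4 + 4 + 3 + 5 + 3 + 4 + 4 = 29.
(Top row then right column would cost 34.)

29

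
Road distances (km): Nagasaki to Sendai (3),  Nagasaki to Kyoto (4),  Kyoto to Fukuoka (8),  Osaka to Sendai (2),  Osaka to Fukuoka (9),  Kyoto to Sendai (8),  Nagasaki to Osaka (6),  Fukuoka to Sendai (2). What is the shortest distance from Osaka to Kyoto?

A few of the Osaka→Kyoto routes:
Osaka - Sendai - Nagasaki - Kyoto: 2 + 3 + 4 = 9
Osaka - Sendai - Kyoto: 2 + 8 = 10
Osaka - Nagasaki - Kyoto: 6 + 4 = 10
The minimum is 9 km.

9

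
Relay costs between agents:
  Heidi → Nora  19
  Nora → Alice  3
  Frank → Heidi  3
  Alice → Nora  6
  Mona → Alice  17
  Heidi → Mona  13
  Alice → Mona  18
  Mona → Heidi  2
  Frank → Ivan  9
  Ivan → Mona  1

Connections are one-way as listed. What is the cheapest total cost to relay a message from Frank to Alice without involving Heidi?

Paths from Frank to Alice avoiding Heidi:
Frank → Ivan → Mona → Alice: 9 + 1 + 17 = 27
Shortest: 27.

27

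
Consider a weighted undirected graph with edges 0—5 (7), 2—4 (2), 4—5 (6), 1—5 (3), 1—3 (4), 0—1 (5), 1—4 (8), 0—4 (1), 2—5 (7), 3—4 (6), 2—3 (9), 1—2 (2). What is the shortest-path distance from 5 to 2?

Comparing a few candidate routes:
5→4→2: 6 + 2 = 8
5→0→4→2: 7 + 1 + 2 = 10
5→1→2: 3 + 2 = 5
5→2: 7
5→1→0→4→2: 3 + 5 + 1 + 2 = 11
5→1→4→2: 3 + 8 + 2 = 13
Best route has total 5.

5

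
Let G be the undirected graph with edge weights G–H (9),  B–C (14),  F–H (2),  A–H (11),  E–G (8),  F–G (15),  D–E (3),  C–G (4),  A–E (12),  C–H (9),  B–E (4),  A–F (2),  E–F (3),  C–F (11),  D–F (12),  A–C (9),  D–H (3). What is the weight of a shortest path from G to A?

13

Some routes from G to A:
G-H-F-A: 9 + 2 + 2 = 13
G-C-A: 4 + 9 = 13
G-C-F-A: 4 + 11 + 2 = 17
G-E-F-A: 8 + 3 + 2 = 13
Best route has total 13.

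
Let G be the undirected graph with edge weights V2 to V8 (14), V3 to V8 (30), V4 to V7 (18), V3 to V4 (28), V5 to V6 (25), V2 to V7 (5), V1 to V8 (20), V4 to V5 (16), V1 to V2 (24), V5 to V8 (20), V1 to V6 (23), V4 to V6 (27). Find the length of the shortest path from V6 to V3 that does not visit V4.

Paths from V6 to V3 avoiding V4:
V6→V1→V8→V3: 23 + 20 + 30 = 73
V6→V1→V2→V8→V3: 23 + 24 + 14 + 30 = 91
V6→V5→V8→V3: 25 + 20 + 30 = 75
Shortest: 73.

73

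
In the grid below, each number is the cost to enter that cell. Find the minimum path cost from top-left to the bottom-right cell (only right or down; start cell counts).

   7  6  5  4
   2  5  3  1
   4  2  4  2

20

Best path: r0c0 → r1c0 → r1c1 → r1c2 → r1c3 → r2c3
Cost: 7 + 2 + 5 + 3 + 1 + 2 = 20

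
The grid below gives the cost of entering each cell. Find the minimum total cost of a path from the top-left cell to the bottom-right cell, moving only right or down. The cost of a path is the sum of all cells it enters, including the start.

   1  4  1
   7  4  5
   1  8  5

Take [0,0] → [0,1] → [0,2] → [1,2] → [2,2] for a total of 1 + 4 + 1 + 5 + 5 = 16.

16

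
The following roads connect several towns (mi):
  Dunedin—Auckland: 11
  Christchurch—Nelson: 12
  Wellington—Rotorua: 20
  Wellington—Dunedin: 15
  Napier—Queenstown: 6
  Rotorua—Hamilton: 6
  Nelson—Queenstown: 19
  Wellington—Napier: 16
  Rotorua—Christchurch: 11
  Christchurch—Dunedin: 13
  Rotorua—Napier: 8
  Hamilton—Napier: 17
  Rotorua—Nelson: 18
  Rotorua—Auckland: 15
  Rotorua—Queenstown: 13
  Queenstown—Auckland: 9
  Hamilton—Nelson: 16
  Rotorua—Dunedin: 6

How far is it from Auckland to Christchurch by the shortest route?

Comparing a few candidate routes:
Auckland - Queenstown - Rotorua - Christchurch: 9 + 13 + 11 = 33
Auckland - Rotorua - Christchurch: 15 + 11 = 26
Auckland - Dunedin - Christchurch: 11 + 13 = 24
Auckland - Dunedin - Rotorua - Christchurch: 11 + 6 + 11 = 28
Shortest: 24 mi.

24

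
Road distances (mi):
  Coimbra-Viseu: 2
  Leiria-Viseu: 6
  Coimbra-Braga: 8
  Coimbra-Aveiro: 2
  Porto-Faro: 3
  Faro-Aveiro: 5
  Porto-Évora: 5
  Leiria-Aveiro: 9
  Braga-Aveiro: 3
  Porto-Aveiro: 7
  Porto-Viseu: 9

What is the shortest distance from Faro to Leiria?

Some routes from Faro to Leiria:
Faro → Porto → Viseu → Leiria: 3 + 9 + 6 = 18
Faro → Aveiro → Coimbra → Viseu → Leiria: 5 + 2 + 2 + 6 = 15
Faro → Porto → Aveiro → Leiria: 3 + 7 + 9 = 19
Faro → Porto → Aveiro → Coimbra → Viseu → Leiria: 3 + 7 + 2 + 2 + 6 = 20
Faro → Aveiro → Leiria: 5 + 9 = 14
Best route has total 14 mi.

14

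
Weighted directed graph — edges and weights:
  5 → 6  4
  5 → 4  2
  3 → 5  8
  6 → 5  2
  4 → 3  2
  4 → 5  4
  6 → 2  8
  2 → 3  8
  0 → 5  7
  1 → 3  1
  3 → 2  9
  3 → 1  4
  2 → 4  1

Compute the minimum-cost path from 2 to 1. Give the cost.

Candidate routes:
2 -> 3 -> 1: 8 + 4 = 12
2 -> 4 -> 3 -> 1: 1 + 2 + 4 = 7
Best route has total 7.

7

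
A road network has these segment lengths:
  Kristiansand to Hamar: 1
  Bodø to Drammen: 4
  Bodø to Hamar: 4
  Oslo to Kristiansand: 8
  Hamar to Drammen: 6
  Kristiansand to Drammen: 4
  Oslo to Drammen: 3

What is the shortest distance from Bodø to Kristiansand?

5

A few of the Bodø→Kristiansand routes:
Bodø → Hamar → Kristiansand: 4 + 1 = 5
Bodø → Hamar → Drammen → Kristiansand: 4 + 6 + 4 = 14
Bodø → Drammen → Hamar → Kristiansand: 4 + 6 + 1 = 11
Bodø → Drammen → Kristiansand: 4 + 4 = 8
Best route has total 5.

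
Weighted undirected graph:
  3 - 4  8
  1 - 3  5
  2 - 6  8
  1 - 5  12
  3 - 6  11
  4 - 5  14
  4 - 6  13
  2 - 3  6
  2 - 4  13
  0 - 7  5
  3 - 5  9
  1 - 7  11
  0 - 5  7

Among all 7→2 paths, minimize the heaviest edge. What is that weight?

9

Checking several routes:
7 - 1 - 3 - 2: max(11, 5, 6) = 11
7 - 1 - 3 - 6 - 2: max(11, 5, 11, 8) = 11
7 - 0 - 5 - 3 - 2: max(5, 7, 9, 6) = 9
The minimum achievable maximum is 9.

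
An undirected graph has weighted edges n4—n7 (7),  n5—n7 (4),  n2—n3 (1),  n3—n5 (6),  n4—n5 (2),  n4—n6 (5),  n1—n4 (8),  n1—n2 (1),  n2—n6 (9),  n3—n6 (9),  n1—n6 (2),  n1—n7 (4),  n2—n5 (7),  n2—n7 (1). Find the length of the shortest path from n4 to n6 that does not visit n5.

5

Checking several routes:
n4 -> n6: 5
n4 -> n7 -> n2 -> n1 -> n6: 7 + 1 + 1 + 2 = 11
n4 -> n7 -> n1 -> n6: 7 + 4 + 2 = 13
n4 -> n1 -> n6: 8 + 2 = 10
Best route has total 5.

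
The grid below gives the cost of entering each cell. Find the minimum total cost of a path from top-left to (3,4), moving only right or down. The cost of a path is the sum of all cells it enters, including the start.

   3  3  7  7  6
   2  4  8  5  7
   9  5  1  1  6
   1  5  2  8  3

Cheapest: r0c0 → r1c0 → r1c1 → r2c1 → r2c2 → r2c3 → r2c4 → r3c4
  3 + 2 + 4 + 5 + 1 + 1 + 6 + 3 = 25

25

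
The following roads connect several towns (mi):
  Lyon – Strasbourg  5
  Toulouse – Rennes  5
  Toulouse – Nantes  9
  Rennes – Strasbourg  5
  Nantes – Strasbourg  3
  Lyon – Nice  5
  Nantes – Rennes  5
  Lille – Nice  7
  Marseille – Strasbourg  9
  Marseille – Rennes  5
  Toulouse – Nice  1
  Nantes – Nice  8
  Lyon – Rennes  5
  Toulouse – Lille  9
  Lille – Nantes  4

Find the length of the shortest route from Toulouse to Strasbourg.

Checking several routes:
Toulouse-Nantes-Strasbourg: 9 + 3 = 12
Toulouse-Rennes-Nantes-Strasbourg: 5 + 5 + 3 = 13
Toulouse-Nice-Nantes-Strasbourg: 1 + 8 + 3 = 12
Toulouse-Nice-Lyon-Strasbourg: 1 + 5 + 5 = 11
Toulouse-Rennes-Strasbourg: 5 + 5 = 10
Best route has total 10 mi.

10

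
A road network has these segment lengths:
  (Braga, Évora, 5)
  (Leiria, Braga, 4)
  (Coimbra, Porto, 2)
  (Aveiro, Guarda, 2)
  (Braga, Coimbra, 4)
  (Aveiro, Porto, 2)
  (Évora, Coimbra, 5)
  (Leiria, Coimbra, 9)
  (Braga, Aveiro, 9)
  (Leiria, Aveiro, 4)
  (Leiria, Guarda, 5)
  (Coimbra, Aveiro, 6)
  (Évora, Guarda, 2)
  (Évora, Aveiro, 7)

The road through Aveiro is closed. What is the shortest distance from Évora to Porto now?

7

Checking several routes:
Évora-Guarda-Leiria-Coimbra-Porto: 2 + 5 + 9 + 2 = 18
Évora-Guarda-Leiria-Braga-Coimbra-Porto: 2 + 5 + 4 + 4 + 2 = 17
Évora-Braga-Coimbra-Porto: 5 + 4 + 2 = 11
Évora-Coimbra-Porto: 5 + 2 = 7
The minimum is 7.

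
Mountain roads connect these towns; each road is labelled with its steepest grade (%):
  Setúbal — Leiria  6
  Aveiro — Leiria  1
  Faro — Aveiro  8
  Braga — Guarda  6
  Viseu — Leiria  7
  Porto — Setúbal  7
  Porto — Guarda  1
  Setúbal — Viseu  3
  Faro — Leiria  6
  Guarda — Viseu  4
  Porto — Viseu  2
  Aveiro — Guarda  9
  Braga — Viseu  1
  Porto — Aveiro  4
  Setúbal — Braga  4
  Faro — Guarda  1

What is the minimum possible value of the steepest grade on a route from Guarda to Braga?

2

Some routes from Guarda to Braga:
Guarda → Porto → Viseu → Braga: max(1, 2, 1) = 2
Guarda → Porto → Viseu → Setúbal → Braga: max(1, 2, 3, 4) = 4
Guarda → Braga: max(6) = 6
Guarda → Porto → Aveiro → Leiria → Setúbal → Viseu → Braga: max(1, 4, 1, 6, 3, 1) = 6
Guarda → Viseu → Setúbal → Braga: max(4, 3, 4) = 4
Guarda → Viseu → Braga: max(4, 1) = 4
The minimum achievable maximum is 2%.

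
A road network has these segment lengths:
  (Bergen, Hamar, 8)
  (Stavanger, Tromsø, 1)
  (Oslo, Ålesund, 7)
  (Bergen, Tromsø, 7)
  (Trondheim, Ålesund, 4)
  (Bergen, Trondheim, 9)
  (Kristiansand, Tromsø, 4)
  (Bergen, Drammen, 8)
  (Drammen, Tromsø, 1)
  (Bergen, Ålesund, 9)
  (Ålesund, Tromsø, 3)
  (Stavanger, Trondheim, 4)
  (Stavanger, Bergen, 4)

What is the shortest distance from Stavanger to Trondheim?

4

Comparing a few candidate routes:
Stavanger→Bergen→Tromsø→Ålesund→Trondheim: 4 + 7 + 3 + 4 = 18
Stavanger→Bergen→Trondheim: 4 + 9 = 13
Stavanger→Tromsø→Ålesund→Trondheim: 1 + 3 + 4 = 8
Stavanger→Tromsø→Bergen→Trondheim: 1 + 7 + 9 = 17
Stavanger→Trondheim: 4
Stavanger→Bergen→Ålesund→Trondheim: 4 + 9 + 4 = 17
The minimum is 4.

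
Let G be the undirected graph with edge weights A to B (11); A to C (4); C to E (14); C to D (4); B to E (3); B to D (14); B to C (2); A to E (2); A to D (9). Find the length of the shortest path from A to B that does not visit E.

Candidate routes:
A - D - B: 9 + 14 = 23
A - D - C - B: 9 + 4 + 2 = 15
A - C - B: 4 + 2 = 6
A - B: 11
A - C - D - B: 4 + 4 + 14 = 22
Best route has total 6.

6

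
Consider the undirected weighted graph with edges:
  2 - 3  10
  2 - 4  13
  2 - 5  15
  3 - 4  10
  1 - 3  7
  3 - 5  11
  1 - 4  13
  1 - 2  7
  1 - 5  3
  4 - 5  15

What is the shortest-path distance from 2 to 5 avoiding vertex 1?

Routes from 2 to 5 avoiding 1:
2 -> 5: 15
2 -> 3 -> 5: 10 + 11 = 21
2 -> 3 -> 4 -> 5: 10 + 10 + 15 = 35
2 -> 4 -> 5: 13 + 15 = 28
2 -> 4 -> 3 -> 5: 13 + 10 + 11 = 34
The minimum is 15.

15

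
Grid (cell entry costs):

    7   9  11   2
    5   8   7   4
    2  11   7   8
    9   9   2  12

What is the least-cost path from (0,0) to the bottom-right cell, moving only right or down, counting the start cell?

46

Cheapest: [0,0] -> [1,0] -> [2,0] -> [2,1] -> [2,2] -> [3,2] -> [3,3]
  7 + 5 + 2 + 11 + 7 + 2 + 12 = 46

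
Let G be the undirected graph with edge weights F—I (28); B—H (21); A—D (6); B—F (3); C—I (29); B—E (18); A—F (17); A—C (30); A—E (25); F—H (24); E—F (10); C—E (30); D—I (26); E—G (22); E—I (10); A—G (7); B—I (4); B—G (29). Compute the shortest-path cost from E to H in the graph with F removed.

Some routes from E to H avoiding F:
E-C-I-B-H: 30 + 29 + 4 + 21 = 84
E-G-B-H: 22 + 29 + 21 = 72
E-I-B-H: 10 + 4 + 21 = 35
E-B-H: 18 + 21 = 39
E-A-G-B-H: 25 + 7 + 29 + 21 = 82
E-A-D-I-B-H: 25 + 6 + 26 + 4 + 21 = 82
The minimum is 35.

35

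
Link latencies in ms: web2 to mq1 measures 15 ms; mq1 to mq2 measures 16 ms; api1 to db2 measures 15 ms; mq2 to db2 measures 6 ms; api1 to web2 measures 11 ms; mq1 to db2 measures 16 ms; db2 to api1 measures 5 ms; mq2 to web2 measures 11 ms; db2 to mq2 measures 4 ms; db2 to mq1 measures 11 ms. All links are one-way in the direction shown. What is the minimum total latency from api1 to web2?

Candidate routes:
api1→db2→mq2→web2: 15 + 4 + 11 = 30
api1→db2→mq1→mq2→web2: 15 + 11 + 16 + 11 = 53
api1→web2: 11
Best route has total 11 ms.

11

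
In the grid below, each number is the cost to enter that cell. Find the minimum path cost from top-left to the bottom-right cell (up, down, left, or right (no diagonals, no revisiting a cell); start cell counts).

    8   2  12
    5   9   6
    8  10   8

One optimal route is r0c0 r0c1 r1c1 r1c2 r2c2.
Its cost is 8 + 2 + 9 + 6 + 8 = 33.

33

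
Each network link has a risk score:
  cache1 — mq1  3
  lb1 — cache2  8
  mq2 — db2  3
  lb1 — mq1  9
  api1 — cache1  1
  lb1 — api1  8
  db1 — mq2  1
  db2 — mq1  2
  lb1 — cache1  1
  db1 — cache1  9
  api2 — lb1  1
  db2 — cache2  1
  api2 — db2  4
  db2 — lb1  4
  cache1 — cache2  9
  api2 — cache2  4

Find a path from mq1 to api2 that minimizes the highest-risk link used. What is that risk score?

A few of the mq1→api2 routes:
mq1→db2→lb1→api2: max(2, 4, 1) = 4
mq1→cache1→lb1→api2: max(3, 1, 1) = 3
mq1→db2→api2: max(2, 4) = 4
mq1→db2→cache2→api2: max(2, 1, 4) = 4
Best route has worst link 3.

3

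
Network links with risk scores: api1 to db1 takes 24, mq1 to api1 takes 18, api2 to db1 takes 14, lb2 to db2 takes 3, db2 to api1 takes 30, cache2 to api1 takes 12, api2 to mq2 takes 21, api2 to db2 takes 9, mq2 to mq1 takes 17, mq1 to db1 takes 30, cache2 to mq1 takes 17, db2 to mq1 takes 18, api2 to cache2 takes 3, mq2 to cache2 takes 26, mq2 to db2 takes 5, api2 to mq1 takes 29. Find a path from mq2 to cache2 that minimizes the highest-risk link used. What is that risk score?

Comparing a few candidate routes:
mq2-mq1-cache2: max(17, 17) = 17
mq2-db2-api2-cache2: max(5, 9, 3) = 9
mq2-mq1-api1-cache2: max(17, 18, 12) = 18
Smallest bottleneck: 9.

9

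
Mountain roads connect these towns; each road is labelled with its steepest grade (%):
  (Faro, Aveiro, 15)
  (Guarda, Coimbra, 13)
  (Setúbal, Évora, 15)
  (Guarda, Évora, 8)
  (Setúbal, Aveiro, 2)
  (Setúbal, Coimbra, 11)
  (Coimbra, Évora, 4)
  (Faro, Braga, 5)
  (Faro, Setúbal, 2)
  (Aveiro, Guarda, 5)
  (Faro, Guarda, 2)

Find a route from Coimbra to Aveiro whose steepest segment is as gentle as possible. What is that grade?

Some routes from Coimbra to Aveiro:
Coimbra-Setúbal-Aveiro: max(11, 2) = 11
Coimbra-Guarda-Aveiro: max(13, 5) = 13
Coimbra-Évora-Guarda-Aveiro: max(4, 8, 5) = 8
Coimbra-Setúbal-Faro-Guarda-Aveiro: max(11, 2, 2, 5) = 11
Coimbra-Évora-Guarda-Faro-Setúbal-Aveiro: max(4, 8, 2, 2, 2) = 8
The minimum achievable maximum is 8%.

8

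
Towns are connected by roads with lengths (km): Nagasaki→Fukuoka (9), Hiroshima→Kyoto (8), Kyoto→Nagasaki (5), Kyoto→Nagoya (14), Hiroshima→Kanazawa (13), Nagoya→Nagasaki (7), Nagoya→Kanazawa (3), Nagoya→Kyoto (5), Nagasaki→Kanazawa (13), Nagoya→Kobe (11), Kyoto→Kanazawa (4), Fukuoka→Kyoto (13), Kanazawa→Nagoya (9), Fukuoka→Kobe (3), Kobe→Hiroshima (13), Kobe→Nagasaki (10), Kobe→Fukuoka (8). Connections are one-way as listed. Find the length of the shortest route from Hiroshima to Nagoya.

Comparing a few candidate routes:
Hiroshima - Kanazawa - Nagoya: 13 + 9 = 22
Hiroshima - Kyoto - Nagoya: 8 + 14 = 22
Hiroshima - Kyoto - Kanazawa - Nagoya: 8 + 4 + 9 = 21
The minimum is 21 km.

21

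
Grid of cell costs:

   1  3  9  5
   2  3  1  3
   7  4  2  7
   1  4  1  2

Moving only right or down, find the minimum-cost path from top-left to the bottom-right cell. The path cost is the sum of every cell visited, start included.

Path r0c0 → r1c0 → r1c1 → r1c2 → r2c2 → r3c2 → r3c3: 1 + 2 + 3 + 1 + 2 + 1 + 2 = 12.
For comparison, the top-then-right route costs 30.

12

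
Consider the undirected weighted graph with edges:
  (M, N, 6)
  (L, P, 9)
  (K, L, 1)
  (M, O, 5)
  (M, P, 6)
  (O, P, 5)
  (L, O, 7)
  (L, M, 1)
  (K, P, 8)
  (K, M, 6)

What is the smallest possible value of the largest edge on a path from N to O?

Some routes from N to O:
N → M → P → O: max(6, 6, 5) = 6
N → M → K → L → O: max(6, 6, 1, 7) = 7
N → M → O: max(6, 5) = 6
N → M → L → O: max(6, 1, 7) = 7
Smallest bottleneck: 6.

6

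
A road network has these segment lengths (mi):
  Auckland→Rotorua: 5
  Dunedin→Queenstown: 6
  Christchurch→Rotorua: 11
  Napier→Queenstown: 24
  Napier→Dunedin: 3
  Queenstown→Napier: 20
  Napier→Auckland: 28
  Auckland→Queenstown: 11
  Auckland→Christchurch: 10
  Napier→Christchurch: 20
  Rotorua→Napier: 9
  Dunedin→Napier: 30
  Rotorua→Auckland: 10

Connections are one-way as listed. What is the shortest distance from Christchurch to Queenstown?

29

Comparing a few candidate routes:
Christchurch→Rotorua→Napier→Queenstown: 11 + 9 + 24 = 44
Christchurch→Rotorua→Auckland→Queenstown: 11 + 10 + 11 = 32
Christchurch→Rotorua→Napier→Dunedin→Queenstown: 11 + 9 + 3 + 6 = 29
Best route has total 29 mi.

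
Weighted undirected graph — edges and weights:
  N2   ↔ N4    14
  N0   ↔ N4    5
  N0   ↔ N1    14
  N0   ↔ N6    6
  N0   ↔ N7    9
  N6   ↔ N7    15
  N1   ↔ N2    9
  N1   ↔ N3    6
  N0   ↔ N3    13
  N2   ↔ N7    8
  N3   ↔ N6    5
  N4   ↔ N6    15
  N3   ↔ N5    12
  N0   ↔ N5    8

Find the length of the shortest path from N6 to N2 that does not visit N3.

Comparing a few candidate routes:
N6 -> N4 -> N2: 15 + 14 = 29
N6 -> N0 -> N7 -> N2: 6 + 9 + 8 = 23
N6 -> N7 -> N2: 15 + 8 = 23
N6 -> N0 -> N1 -> N2: 6 + 14 + 9 = 29
N6 -> N0 -> N4 -> N2: 6 + 5 + 14 = 25
Shortest: 23.

23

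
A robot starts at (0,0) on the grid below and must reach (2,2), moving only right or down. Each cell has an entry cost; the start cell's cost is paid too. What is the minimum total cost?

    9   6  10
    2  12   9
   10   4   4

29

Take [0,0] [1,0] [2,0] [2,1] [2,2] for a total of 9 + 2 + 10 + 4 + 4 = 29.
(Top row then right column would cost 38.)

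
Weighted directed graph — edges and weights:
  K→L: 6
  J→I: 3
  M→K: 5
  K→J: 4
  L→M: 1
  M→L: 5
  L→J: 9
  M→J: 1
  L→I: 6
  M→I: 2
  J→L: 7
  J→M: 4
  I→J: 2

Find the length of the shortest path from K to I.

A few of the K→I routes:
K → J → M → I: 4 + 4 + 2 = 10
K → L → M → I: 6 + 1 + 2 = 9
K → J → I: 4 + 3 = 7
Best route has total 7.

7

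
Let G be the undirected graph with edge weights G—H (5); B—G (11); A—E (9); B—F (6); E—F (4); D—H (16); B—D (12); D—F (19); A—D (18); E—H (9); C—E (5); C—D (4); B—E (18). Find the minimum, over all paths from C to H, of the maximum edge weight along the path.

9

Comparing a few candidate routes:
C-D-B-G-H: max(4, 12, 11, 5) = 12
C-E-F-B-D-H: max(5, 4, 6, 12, 16) = 16
C-E-H: max(5, 9) = 9
C-D-B-F-E-H: max(4, 12, 6, 4, 9) = 12
C-E-F-B-G-H: max(5, 4, 6, 11, 5) = 11
C-D-H: max(4, 16) = 16
The minimum achievable maximum is 9.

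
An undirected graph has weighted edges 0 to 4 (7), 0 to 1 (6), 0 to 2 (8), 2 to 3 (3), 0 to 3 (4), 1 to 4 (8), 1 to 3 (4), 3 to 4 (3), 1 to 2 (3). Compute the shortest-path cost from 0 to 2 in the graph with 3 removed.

8

Routes from 0 to 2 avoiding 3:
0 - 1 - 2: 6 + 3 = 9
0 - 2: 8
0 - 4 - 1 - 2: 7 + 8 + 3 = 18
The minimum is 8.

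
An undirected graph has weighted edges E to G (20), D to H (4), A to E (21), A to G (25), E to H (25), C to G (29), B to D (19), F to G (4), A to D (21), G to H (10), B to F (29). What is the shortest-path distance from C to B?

A few of the C→B routes:
C-G-H-D-B: 29 + 10 + 4 + 19 = 62
C-G-F-B: 29 + 4 + 29 = 62
C-G-A-D-B: 29 + 25 + 21 + 19 = 94
The minimum is 62.

62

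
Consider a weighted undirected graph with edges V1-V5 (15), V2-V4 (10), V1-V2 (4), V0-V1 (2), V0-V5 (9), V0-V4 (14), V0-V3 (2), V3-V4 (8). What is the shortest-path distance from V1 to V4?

12

Routes from V1 to V4:
V1 -> V0 -> V3 -> V4: 2 + 2 + 8 = 12
V1 -> V5 -> V0 -> V3 -> V4: 15 + 9 + 2 + 8 = 34
V1 -> V2 -> V4: 4 + 10 = 14
V1 -> V0 -> V4: 2 + 14 = 16
V1 -> V5 -> V0 -> V4: 15 + 9 + 14 = 38
The minimum is 12.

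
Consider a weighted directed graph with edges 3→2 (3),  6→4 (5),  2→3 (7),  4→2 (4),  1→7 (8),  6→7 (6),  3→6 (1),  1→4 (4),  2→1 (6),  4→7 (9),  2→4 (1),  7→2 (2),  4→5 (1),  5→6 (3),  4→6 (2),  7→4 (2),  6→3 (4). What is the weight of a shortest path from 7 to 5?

3

Comparing a few candidate routes:
7 -> 2 -> 4 -> 5: 2 + 1 + 1 = 4
7 -> 4 -> 5: 2 + 1 = 3
7 -> 2 -> 1 -> 4 -> 5: 2 + 6 + 4 + 1 = 13
Shortest: 3.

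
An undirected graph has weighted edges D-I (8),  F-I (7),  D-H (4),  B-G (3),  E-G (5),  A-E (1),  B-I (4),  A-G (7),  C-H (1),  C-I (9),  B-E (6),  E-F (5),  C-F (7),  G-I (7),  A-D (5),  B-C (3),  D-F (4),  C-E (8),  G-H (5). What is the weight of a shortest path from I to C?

7

A few of the I→C routes:
I - D - H - C: 8 + 4 + 1 = 13
I - B - G - H - C: 4 + 3 + 5 + 1 = 13
I - B - C: 4 + 3 = 7
I - C: 9
Best route has total 7.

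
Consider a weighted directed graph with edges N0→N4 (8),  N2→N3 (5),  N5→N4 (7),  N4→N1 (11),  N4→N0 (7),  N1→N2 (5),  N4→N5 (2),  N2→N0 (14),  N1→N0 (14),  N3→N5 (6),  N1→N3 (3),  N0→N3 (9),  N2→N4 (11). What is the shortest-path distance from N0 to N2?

Routes from N0 to N2:
N0 → N3 → N5 → N4 → N1 → N2: 9 + 6 + 7 + 11 + 5 = 38
N0 → N4 → N1 → N2: 8 + 11 + 5 = 24
The minimum is 24.

24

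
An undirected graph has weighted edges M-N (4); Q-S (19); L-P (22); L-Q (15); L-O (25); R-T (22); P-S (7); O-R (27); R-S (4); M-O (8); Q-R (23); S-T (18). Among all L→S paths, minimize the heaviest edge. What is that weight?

19

Comparing a few candidate routes:
L → Q → S: max(15, 19) = 19
L → Q → R → T → S: max(15, 23, 22, 18) = 23
L → P → S: max(22, 7) = 22
L → Q → R → S: max(15, 23, 4) = 23
Smallest bottleneck: 19.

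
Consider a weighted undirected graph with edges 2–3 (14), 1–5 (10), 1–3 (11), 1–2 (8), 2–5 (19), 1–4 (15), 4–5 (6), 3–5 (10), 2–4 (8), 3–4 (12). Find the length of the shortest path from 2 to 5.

Some routes from 2 to 5:
2 - 1 - 5: 8 + 10 = 18
2 - 3 - 5: 14 + 10 = 24
2 - 5: 19
2 - 1 - 3 - 5: 8 + 11 + 10 = 29
2 - 4 - 5: 8 + 6 = 14
Best route has total 14.

14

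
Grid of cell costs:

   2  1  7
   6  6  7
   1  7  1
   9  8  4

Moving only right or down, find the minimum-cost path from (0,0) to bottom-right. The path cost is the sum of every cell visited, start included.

21

Take (0,0) → (0,1) → (1,1) → (1,2) → (2,2) → (3,2) for a total of 2 + 1 + 6 + 7 + 1 + 4 = 21.
For comparison, the top-then-right route costs 22.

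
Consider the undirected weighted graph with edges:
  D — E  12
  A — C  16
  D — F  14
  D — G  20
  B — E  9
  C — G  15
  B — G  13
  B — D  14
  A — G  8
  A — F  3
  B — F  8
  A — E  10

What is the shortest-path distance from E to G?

Comparing a few candidate routes:
E→B→G: 9 + 13 = 22
E→D→G: 12 + 20 = 32
E→A→G: 10 + 8 = 18
E→B→F→A→G: 9 + 8 + 3 + 8 = 28
The minimum is 18.

18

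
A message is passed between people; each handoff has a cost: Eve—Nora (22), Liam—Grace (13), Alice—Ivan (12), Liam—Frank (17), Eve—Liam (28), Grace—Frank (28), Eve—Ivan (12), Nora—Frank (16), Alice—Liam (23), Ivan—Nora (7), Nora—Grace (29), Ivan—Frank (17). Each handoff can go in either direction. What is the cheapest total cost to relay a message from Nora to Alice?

19

Checking several routes:
Nora - Ivan - Frank - Liam - Alice: 7 + 17 + 17 + 23 = 64
Nora - Frank - Liam - Alice: 16 + 17 + 23 = 56
Nora - Eve - Ivan - Alice: 22 + 12 + 12 = 46
Nora - Ivan - Alice: 7 + 12 = 19
Nora - Grace - Liam - Alice: 29 + 13 + 23 = 65
Nora - Frank - Ivan - Alice: 16 + 17 + 12 = 45
Best route has total 19.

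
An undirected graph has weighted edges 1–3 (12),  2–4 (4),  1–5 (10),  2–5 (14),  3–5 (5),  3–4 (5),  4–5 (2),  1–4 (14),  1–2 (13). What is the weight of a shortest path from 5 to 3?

5

Comparing a few candidate routes:
5→2→4→3: 14 + 4 + 5 = 23
5→4→3: 2 + 5 = 7
5→1→3: 10 + 12 = 22
5→3: 5
Shortest: 5.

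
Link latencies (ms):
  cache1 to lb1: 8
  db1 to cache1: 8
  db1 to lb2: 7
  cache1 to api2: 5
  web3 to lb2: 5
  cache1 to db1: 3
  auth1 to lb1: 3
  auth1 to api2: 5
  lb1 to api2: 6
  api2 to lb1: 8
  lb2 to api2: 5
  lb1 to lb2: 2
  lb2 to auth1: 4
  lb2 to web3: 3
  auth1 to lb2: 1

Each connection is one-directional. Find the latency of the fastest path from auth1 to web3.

4

Paths from auth1 to web3:
auth1 -> lb1 -> lb2 -> web3: 3 + 2 + 3 = 8
auth1 -> api2 -> lb1 -> lb2 -> web3: 5 + 8 + 2 + 3 = 18
auth1 -> lb2 -> web3: 1 + 3 = 4
Shortest: 4 ms.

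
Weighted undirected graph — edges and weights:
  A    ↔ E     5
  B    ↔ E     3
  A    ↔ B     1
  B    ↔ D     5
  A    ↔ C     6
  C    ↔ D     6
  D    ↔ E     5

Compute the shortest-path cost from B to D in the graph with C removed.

Paths from B to D avoiding C:
B -> D: 5
B -> E -> D: 3 + 5 = 8
B -> A -> E -> D: 1 + 5 + 5 = 11
Best route has total 5.

5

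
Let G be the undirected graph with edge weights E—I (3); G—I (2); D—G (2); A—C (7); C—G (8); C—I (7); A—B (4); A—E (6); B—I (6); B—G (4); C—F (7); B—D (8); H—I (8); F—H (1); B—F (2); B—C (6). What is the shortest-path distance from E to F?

11

A few of the E→F routes:
E -> A -> B -> F: 6 + 4 + 2 = 12
E -> I -> B -> F: 3 + 6 + 2 = 11
E -> I -> H -> F: 3 + 8 + 1 = 12
E -> I -> C -> F: 3 + 7 + 7 = 17
E -> I -> G -> B -> F: 3 + 2 + 4 + 2 = 11
Shortest: 11.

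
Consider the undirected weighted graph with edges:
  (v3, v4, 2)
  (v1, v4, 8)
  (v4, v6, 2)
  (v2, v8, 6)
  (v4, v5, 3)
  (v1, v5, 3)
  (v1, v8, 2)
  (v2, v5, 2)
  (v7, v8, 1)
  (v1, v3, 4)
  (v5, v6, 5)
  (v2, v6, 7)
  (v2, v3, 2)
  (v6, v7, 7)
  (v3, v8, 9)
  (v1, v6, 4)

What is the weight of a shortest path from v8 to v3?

6

A few of the v8→v3 routes:
v8 - v1 - v5 - v2 - v3: 2 + 3 + 2 + 2 = 9
v8 - v1 - v5 - v4 - v3: 2 + 3 + 3 + 2 = 10
v8 - v1 - v6 - v4 - v3: 2 + 4 + 2 + 2 = 10
v8 - v1 - v3: 2 + 4 = 6
v8 - v3: 9
v8 - v2 - v3: 6 + 2 = 8
The minimum is 6.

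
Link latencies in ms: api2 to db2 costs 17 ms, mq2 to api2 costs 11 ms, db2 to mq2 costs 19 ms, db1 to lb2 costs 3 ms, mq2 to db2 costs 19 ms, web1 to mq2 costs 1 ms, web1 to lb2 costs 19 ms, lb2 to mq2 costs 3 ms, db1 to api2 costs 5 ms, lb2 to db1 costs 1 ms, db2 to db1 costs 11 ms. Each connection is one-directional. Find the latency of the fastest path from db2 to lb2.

Paths from db2 to lb2:
db2 → db1 → lb2: 11 + 3 = 14
Best route has total 14 ms.

14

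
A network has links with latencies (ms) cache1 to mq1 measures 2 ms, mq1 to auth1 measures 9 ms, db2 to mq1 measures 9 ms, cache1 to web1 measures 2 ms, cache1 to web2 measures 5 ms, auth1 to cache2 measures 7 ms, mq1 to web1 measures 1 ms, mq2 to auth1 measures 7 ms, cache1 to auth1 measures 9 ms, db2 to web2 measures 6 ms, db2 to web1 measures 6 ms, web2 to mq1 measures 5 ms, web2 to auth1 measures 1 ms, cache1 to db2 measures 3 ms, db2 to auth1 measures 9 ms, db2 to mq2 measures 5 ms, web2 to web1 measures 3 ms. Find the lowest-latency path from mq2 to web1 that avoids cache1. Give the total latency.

Comparing a few candidate routes:
mq2 - db2 - web2 - web1: 5 + 6 + 3 = 14
mq2 - auth1 - web2 - mq1 - web1: 7 + 1 + 5 + 1 = 14
mq2 - db2 - web1: 5 + 6 = 11
mq2 - auth1 - web2 - web1: 7 + 1 + 3 = 11
The minimum is 11 ms.

11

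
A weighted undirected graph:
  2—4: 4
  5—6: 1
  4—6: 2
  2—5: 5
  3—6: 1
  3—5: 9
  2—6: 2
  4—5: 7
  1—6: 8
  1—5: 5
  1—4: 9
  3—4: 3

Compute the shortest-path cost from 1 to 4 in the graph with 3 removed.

8

Comparing a few candidate routes:
1→5→2→6→4: 5 + 5 + 2 + 2 = 14
1→5→6→4: 5 + 1 + 2 = 8
1→4: 9
1→5→4: 5 + 7 = 12
1→5→6→2→4: 5 + 1 + 2 + 4 = 12
1→6→4: 8 + 2 = 10
Shortest: 8.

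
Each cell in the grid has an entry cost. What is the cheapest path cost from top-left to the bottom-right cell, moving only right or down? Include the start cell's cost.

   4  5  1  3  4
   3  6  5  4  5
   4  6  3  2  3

22

Take [0,0] -> [0,1] -> [0,2] -> [0,3] -> [1,3] -> [2,3] -> [2,4] for a total of 4 + 5 + 1 + 3 + 4 + 2 + 3 = 22.
For comparison, the top-then-right route costs 25.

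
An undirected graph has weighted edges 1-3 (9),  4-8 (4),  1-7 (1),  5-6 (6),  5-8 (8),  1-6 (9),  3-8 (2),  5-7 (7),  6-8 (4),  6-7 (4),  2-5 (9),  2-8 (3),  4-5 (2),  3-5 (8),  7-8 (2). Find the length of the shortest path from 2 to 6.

7

Checking several routes:
2 - 8 - 7 - 6: 3 + 2 + 4 = 9
2 - 5 - 6: 9 + 6 = 15
2 - 8 - 6: 3 + 4 = 7
2 - 8 - 7 - 1 - 6: 3 + 2 + 1 + 9 = 15
2 - 8 - 4 - 5 - 6: 3 + 4 + 2 + 6 = 15
The minimum is 7.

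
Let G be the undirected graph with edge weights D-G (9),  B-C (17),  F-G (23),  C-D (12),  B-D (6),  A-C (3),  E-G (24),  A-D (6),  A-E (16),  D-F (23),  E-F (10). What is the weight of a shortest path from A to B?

12

Comparing a few candidate routes:
A -> D -> B: 6 + 6 = 12
A -> C -> B: 3 + 17 = 20
A -> D -> C -> B: 6 + 12 + 17 = 35
A -> C -> D -> B: 3 + 12 + 6 = 21
Best route has total 12.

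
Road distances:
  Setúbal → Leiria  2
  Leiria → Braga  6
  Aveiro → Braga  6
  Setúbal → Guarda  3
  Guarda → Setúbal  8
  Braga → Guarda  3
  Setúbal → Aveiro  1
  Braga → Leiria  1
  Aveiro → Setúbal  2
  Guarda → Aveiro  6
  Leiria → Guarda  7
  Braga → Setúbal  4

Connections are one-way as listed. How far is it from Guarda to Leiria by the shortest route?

10

Paths from Guarda to Leiria:
Guarda→Aveiro→Setúbal→Leiria: 6 + 2 + 2 = 10
Guarda→Aveiro→Braga→Leiria: 6 + 6 + 1 = 13
Guarda→Setúbal→Aveiro→Braga→Leiria: 8 + 1 + 6 + 1 = 16
Guarda→Aveiro→Braga→Setúbal→Leiria: 6 + 6 + 4 + 2 = 18
Guarda→Setúbal→Leiria: 8 + 2 = 10
The minimum is 10.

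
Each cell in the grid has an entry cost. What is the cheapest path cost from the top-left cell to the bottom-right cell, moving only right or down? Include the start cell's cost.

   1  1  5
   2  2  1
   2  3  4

9

Take r0c0 -> r0c1 -> r1c1 -> r1c2 -> r2c2 for a total of 1 + 1 + 2 + 1 + 4 = 9.
For comparison, the top-then-right route costs 12.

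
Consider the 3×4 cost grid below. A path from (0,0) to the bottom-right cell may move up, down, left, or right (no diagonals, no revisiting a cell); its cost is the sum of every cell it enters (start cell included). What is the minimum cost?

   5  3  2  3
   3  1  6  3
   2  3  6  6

22

Cheapest: [0,0]→[0,1]→[0,2]→[0,3]→[1,3]→[2,3]
  5 + 3 + 2 + 3 + 3 + 6 = 22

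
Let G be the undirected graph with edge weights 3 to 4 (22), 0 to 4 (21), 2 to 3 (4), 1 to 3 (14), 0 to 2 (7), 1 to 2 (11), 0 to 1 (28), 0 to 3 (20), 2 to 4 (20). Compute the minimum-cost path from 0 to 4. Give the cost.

Checking several routes:
0→2→4: 7 + 20 = 27
0→3→2→4: 20 + 4 + 20 = 44
0→2→3→4: 7 + 4 + 22 = 33
0→4: 21
0→3→4: 20 + 22 = 42
Best route has total 21.

21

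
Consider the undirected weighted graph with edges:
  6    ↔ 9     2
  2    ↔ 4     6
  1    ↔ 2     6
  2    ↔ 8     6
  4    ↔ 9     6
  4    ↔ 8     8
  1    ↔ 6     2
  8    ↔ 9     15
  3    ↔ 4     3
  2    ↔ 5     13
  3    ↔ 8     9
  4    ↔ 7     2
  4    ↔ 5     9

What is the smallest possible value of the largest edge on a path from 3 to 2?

6

A few of the 3→2 routes:
3 → 8 → 4 → 2: max(9, 8, 6) = 9
3 → 4 → 9 → 6 → 1 → 2: max(3, 6, 2, 2, 6) = 6
3 → 4 → 8 → 2: max(3, 8, 6) = 8
3 → 4 → 2: max(3, 6) = 6
The minimum achievable maximum is 6.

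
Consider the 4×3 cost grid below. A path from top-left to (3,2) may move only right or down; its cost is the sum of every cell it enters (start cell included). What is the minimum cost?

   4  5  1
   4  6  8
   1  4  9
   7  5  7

Path r0c0 r1c0 r2c0 r2c1 r3c1 r3c2: 4 + 4 + 1 + 4 + 5 + 7 = 25.
For comparison, the top-then-right route costs 34.

25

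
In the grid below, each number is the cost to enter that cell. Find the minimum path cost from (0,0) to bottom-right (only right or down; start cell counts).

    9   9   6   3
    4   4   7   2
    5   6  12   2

28

One optimal route is [0,0] -> [1,0] -> [1,1] -> [1,2] -> [1,3] -> [2,3].
Its cost is 9 + 4 + 4 + 7 + 2 + 2 = 28.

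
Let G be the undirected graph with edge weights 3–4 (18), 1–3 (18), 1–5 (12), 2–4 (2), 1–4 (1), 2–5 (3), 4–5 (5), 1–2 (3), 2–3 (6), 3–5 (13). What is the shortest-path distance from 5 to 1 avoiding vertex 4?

Checking several routes:
5 → 2 → 1: 3 + 3 = 6
5 → 1: 12
5 → 3 → 2 → 1: 13 + 6 + 3 = 22
Shortest: 6.

6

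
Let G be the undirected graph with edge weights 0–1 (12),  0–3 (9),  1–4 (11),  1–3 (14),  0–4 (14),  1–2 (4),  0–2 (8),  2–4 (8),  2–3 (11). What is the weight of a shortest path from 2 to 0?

Some routes from 2 to 0:
2→1→3→0: 4 + 14 + 9 = 27
2→0: 8
2→1→4→0: 4 + 11 + 14 = 29
2→1→0: 4 + 12 = 16
2→4→0: 8 + 14 = 22
2→3→0: 11 + 9 = 20
The minimum is 8.

8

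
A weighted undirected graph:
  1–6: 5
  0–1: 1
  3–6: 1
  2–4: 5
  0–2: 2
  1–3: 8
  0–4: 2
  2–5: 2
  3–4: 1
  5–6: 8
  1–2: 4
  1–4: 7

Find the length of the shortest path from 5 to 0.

A few of the 5→0 routes:
5-2-0: 2 + 2 = 4
5-6-3-4-0: 8 + 1 + 1 + 2 = 12
5-2-1-0: 2 + 4 + 1 = 7
5-2-4-0: 2 + 5 + 2 = 9
The minimum is 4.

4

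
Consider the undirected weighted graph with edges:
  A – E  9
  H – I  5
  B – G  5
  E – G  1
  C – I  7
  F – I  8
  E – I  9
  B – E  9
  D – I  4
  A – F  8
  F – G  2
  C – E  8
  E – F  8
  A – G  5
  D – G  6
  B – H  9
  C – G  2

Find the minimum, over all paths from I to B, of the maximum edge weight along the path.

6

A few of the I→B routes:
I - D - G - B: max(4, 6, 5) = 6
I - C - G - B: max(7, 2, 5) = 7
I - F - E - G - B: max(8, 8, 1, 5) = 8
Smallest bottleneck: 6.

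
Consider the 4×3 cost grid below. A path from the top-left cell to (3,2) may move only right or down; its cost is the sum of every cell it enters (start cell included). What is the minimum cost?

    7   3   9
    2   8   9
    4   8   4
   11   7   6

31

Best path: r0c0 -> r1c0 -> r2c0 -> r2c1 -> r2c2 -> r3c2
Cost: 7 + 2 + 4 + 8 + 4 + 6 = 31
(Top row then right column would cost 38.)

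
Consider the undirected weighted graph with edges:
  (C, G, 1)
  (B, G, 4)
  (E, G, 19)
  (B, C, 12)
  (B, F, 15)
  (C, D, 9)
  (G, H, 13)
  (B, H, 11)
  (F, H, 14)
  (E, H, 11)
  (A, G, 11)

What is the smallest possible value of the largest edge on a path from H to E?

11

Paths from H to E:
H→G→E: max(13, 19) = 19
H→B→C→G→E: max(11, 12, 1, 19) = 19
H→B→G→E: max(11, 4, 19) = 19
H→F→B→G→E: max(14, 15, 4, 19) = 19
H→E: max(11) = 11
H→F→B→C→G→E: max(14, 15, 12, 1, 19) = 19
Best route has worst link 11.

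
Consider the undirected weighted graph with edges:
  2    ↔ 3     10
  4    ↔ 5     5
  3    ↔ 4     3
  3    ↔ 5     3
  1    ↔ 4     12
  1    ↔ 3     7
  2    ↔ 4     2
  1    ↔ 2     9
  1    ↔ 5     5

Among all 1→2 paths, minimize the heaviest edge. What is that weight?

Checking several routes:
1 - 5 - 4 - 2: max(5, 5, 2) = 5
1 - 3 - 5 - 4 - 2: max(7, 3, 5, 2) = 7
1 - 2: max(9) = 9
1 - 5 - 3 - 4 - 2: max(5, 3, 3, 2) = 5
1 - 3 - 4 - 2: max(7, 3, 2) = 7
Smallest bottleneck: 5.

5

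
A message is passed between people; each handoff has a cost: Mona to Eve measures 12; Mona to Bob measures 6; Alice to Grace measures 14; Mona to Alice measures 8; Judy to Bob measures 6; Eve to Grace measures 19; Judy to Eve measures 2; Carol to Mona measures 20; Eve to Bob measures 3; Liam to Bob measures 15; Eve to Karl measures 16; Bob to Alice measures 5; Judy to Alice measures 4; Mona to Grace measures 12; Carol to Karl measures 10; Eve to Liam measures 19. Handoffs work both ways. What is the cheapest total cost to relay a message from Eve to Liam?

18

Checking several routes:
Eve→Liam: 19
Eve→Judy→Bob→Liam: 2 + 6 + 15 = 23
Eve→Bob→Liam: 3 + 15 = 18
Best route has total 18.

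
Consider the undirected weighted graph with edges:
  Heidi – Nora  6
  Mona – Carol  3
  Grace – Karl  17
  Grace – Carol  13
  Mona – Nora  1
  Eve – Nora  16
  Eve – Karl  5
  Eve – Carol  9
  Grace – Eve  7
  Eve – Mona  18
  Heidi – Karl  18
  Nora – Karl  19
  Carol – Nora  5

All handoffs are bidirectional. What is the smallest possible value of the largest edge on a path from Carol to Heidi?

6

Checking several routes:
Carol → Nora → Heidi: max(5, 6) = 6
Carol → Mona → Nora → Heidi: max(3, 1, 6) = 6
Carol → Eve → Nora → Heidi: max(9, 16, 6) = 16
Carol → Grace → Eve → Nora → Heidi: max(13, 7, 16, 6) = 16
Best route has worst link 6.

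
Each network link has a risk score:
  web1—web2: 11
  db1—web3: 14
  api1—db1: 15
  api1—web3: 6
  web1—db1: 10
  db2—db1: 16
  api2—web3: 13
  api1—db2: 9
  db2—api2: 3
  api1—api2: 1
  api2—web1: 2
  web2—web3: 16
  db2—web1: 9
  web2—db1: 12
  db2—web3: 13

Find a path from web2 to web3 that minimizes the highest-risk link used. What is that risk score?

Some routes from web2 to web3:
web2→web1→api2→api1→web3: max(11, 2, 1, 6) = 11
web2→web1→db2→api2→api1→web3: max(11, 9, 3, 1, 6) = 11
web2→web1→api2→db2→api1→web3: max(11, 2, 3, 9, 6) = 11
The minimum achievable maximum is 11.

11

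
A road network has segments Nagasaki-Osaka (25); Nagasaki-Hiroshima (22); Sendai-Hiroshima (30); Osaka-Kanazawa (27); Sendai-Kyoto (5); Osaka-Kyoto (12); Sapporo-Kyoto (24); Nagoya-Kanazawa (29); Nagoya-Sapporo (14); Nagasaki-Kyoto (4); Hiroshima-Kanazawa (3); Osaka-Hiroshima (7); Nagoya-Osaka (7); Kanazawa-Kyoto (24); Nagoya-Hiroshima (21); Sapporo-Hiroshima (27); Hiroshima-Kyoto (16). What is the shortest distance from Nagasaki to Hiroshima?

20

Comparing a few candidate routes:
Nagasaki-Kyoto-Osaka-Hiroshima: 4 + 12 + 7 = 23
Nagasaki-Hiroshima: 22
Nagasaki-Kyoto-Hiroshima: 4 + 16 = 20
Nagasaki-Kyoto-Sendai-Hiroshima: 4 + 5 + 30 = 39
Nagasaki-Osaka-Hiroshima: 25 + 7 = 32
Nagasaki-Kyoto-Kanazawa-Hiroshima: 4 + 24 + 3 = 31
Shortest: 20.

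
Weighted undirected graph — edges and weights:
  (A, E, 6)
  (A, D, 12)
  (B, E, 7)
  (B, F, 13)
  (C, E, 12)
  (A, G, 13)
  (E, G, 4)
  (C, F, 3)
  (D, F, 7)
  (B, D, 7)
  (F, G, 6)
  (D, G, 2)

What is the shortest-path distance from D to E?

Comparing a few candidate routes:
D -> A -> E: 12 + 6 = 18
D -> G -> E: 2 + 4 = 6
D -> B -> E: 7 + 7 = 14
D -> G -> A -> E: 2 + 13 + 6 = 21
D -> F -> G -> E: 7 + 6 + 4 = 17
Best route has total 6.

6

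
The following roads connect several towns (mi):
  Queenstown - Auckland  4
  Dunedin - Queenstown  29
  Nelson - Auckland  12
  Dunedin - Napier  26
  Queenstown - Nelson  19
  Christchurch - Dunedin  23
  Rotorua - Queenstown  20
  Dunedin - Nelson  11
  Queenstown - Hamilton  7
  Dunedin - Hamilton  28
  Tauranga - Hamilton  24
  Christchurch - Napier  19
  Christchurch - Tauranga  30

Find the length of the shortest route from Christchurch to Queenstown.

A few of the Christchurch→Queenstown routes:
Christchurch - Dunedin - Nelson - Queenstown: 23 + 11 + 19 = 53
Christchurch - Dunedin - Queenstown: 23 + 29 = 52
Christchurch - Dunedin - Nelson - Auckland - Queenstown: 23 + 11 + 12 + 4 = 50
Best route has total 50 mi.

50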